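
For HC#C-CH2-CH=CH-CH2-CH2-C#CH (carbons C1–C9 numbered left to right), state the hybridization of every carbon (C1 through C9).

C1 sp, C2 sp, C3 sp3, C4 sp2, C5 sp2, C6 sp3, C7 sp3, C8 sp, C9 sp

C1 has 2 σ bonds, plus two π bonds: steric number 2 → sp.
C2: 2 σ bonds, plus two π bonds — 2 electron domains, sp.
C3 — 4 σ bonds. Steric number 4, so sp3.
C4 — 3 σ bonds, plus one π bond. Steric number 3, so sp2.
C5 is sp2: 3 σ bonds, plus one π bond, 3 electron-density regions.
C6 is sp3: 4 σ bonds, 4 electron-density regions.
C7 (4 σ bonds) has steric number 4: sp3.
C8: 2 σ bonds, plus two π bonds — 2 electron domains, sp.
C9 — 2 σ bonds, plus two π bonds. Steric number 2, so sp.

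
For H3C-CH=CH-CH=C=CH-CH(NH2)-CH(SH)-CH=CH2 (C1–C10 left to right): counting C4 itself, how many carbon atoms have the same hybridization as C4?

C4 is sp2 (one π bond).
C1: sp3
C2: sp2 ✓
C3: sp2 ✓
C4: sp2 ✓
C5: sp
C6: sp2 ✓
C7: sp3
C8: sp3
C9: sp2 ✓
C10: sp2 ✓
6 carbons are sp2.

6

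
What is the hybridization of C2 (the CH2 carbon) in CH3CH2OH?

sp³

C2 (the CH2 carbon) carries 4 σ bonds, giving a steric number of 4, so it is sp3.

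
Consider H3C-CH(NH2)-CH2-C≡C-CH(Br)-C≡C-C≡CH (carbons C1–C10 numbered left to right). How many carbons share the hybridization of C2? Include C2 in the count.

C2 is sp3 (only σ bonds).
C1: sp3 ✓
C2: sp3 ✓
C3: sp3 ✓
C4: sp
C5: sp
C6: sp3 ✓
C7: sp
C8: sp
C9: sp
C10: sp
4 carbons are sp3.

4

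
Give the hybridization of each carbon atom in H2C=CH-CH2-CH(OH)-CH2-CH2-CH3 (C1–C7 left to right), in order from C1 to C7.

C1 — 3 σ bonds, plus one π bond. Steric number 3, so sp2.
C2 (3 σ bonds, plus one π bond) has steric number 3: sp2.
C3 (4 σ bonds) has steric number 4: sp3.
C4: 4 σ bonds; 4 regions of electron density → sp3.
C5 has 4 σ bonds: steric number 4 → sp3.
C6: 4 σ bonds; 4 regions of electron density → sp3.
C7 has 4 σ bonds: steric number 4 → sp3.

C1 sp2, C2 sp2, C3 sp3, C4 sp3, C5 sp3, C6 sp3, C7 sp3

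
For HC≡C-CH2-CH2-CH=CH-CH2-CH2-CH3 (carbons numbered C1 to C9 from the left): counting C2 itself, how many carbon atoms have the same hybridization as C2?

2

C2 is sp (two π bonds).
C1: sp ✓
C2: sp ✓
C3: sp3
C4: sp3
C5: sp2
C6: sp2
C7: sp3
C8: sp3
C9: sp3
2 carbons are sp.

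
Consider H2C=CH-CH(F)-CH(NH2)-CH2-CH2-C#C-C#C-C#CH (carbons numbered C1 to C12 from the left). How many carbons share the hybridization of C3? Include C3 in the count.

4

C3 is sp3 (only σ bonds).
C1: sp2
C2: sp2
C3: sp3 ✓
C4: sp3 ✓
C5: sp3 ✓
C6: sp3 ✓
C7: sp
C8: sp
C9: sp
C10: sp
C11: sp
C12: sp
4 carbons are sp3.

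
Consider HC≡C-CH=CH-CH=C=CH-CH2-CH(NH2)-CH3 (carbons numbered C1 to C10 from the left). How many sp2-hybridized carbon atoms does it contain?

C1: sp
C2: sp
C3: sp2 ✓
C4: sp2 ✓
C5: sp2 ✓
C6: sp
C7: sp2 ✓
C8: sp3
C9: sp3
C10: sp3
C3, C4, C5, C7 → 4 sp2 carbons.

4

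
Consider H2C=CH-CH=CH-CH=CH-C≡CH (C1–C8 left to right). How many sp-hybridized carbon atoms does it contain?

C1: sp2
C2: sp2
C3: sp2
C4: sp2
C5: sp2
C6: sp2
C7: sp ✓
C8: sp ✓
C7, C8 → 2 sp carbons.

2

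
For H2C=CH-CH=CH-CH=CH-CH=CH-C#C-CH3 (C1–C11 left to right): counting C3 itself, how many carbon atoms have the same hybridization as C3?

C3 is sp2 (one π bond).
C1: sp2 ✓
C2: sp2 ✓
C3: sp2 ✓
C4: sp2 ✓
C5: sp2 ✓
C6: sp2 ✓
C7: sp2 ✓
C8: sp2 ✓
C9: sp
C10: sp
C11: sp3
8 carbons are sp2.

8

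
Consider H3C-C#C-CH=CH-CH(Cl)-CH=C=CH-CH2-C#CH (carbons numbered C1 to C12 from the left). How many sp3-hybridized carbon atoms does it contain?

3

C1: sp3 ✓
C2: sp
C3: sp
C4: sp2
C5: sp2
C6: sp3 ✓
C7: sp2
C8: sp
C9: sp2
C10: sp3 ✓
C11: sp
C12: sp
C1, C6, C10 → 3 sp3 carbons.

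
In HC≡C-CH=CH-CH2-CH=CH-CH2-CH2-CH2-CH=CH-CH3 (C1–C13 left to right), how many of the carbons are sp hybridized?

2

C1: sp ✓
C2: sp ✓
C3: sp2
C4: sp2
C5: sp3
C6: sp2
C7: sp2
C8: sp3
C9: sp3
C10: sp3
C11: sp2
C12: sp2
C13: sp3
C1, C2 → 2 sp carbons.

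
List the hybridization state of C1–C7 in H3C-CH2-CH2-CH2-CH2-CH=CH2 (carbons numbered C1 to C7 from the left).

C1 sp3, C2 sp3, C3 sp3, C4 sp3, C5 sp3, C6 sp2, C7 sp2

C1 carries 4 σ bonds, giving a steric number of 4, so it is sp3.
C2: 4 σ bonds; 4 regions of electron density → sp3.
C3 is sp3: 4 σ bonds, 4 electron-density regions.
C4 has 4 σ bonds: steric number 4 → sp3.
C5 — 4 σ bonds. Steric number 4, so sp3.
C6 is sp2: 3 σ bonds, plus one π bond, 3 electron-density regions.
C7 (3 σ bonds, plus one π bond) has steric number 3: sp2.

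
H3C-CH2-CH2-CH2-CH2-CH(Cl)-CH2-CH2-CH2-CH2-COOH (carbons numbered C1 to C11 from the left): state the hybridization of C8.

C8 has 4 σ bonds: steric number 4 → sp3.

sp3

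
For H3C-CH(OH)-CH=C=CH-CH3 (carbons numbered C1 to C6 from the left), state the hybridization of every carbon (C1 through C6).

C1 sp3, C2 sp3, C3 sp2, C4 sp, C5 sp2, C6 sp3

C1 — 4 σ bonds. Steric number 4, so sp3.
C2 — 4 σ bonds. Steric number 4, so sp3.
C3 is sp2: 3 σ bonds, plus one π bond, 3 electron-density regions.
C4 is sp: 2 σ bonds, plus two π bonds, 2 electron-density regions.
C5 — 3 σ bonds, plus one π bond. Steric number 3, so sp2.
C6 carries 4 σ bonds, giving a steric number of 4, so it is sp3.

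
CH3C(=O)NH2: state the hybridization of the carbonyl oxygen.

sp^2

The carbonyl oxygen: 1 σ bond and 2 lone pairs, plus one π bond — 3 electron domains, sp2.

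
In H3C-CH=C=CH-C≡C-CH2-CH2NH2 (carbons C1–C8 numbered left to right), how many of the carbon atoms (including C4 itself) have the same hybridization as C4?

2

C4 is sp2 (one π bond).
C1: sp3
C2: sp2 ✓
C3: sp
C4: sp2 ✓
C5: sp
C6: sp
C7: sp3
C8: sp3
2 carbons are sp2.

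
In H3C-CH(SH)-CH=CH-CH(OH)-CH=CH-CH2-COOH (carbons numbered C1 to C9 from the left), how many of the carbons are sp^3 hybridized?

4

C1: sp3 ✓
C2: sp3 ✓
C3: sp2
C4: sp2
C5: sp3 ✓
C6: sp2
C7: sp2
C8: sp3 ✓
C9: sp2
C1, C2, C5, C8 → 4 sp3 carbons.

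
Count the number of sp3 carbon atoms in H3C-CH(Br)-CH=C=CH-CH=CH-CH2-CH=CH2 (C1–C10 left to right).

3

C1: sp3 ✓
C2: sp3 ✓
C3: sp2
C4: sp
C5: sp2
C6: sp2
C7: sp2
C8: sp3 ✓
C9: sp2
C10: sp2
C1, C2, C8 → 3 sp3 carbons.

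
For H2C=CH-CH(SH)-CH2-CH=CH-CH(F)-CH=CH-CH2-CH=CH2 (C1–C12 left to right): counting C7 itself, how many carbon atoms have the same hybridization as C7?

C7 is sp3 (only σ bonds).
C1: sp2
C2: sp2
C3: sp3 ✓
C4: sp3 ✓
C5: sp2
C6: sp2
C7: sp3 ✓
C8: sp2
C9: sp2
C10: sp3 ✓
C11: sp2
C12: sp2
4 carbons are sp3.

4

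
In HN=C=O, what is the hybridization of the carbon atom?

The carbon atom is sp: 2 σ bonds, plus two π bonds, 2 electron-density regions.

sp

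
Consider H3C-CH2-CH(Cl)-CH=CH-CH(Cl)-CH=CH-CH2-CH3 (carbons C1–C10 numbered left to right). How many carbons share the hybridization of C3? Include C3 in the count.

6

C3 is sp3 (only σ bonds).
C1: sp3 ✓
C2: sp3 ✓
C3: sp3 ✓
C4: sp2
C5: sp2
C6: sp3 ✓
C7: sp2
C8: sp2
C9: sp3 ✓
C10: sp3 ✓
6 carbons are sp3.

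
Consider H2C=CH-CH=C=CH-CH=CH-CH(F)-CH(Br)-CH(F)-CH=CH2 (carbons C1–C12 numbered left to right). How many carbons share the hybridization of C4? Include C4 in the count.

C4 is sp (two π bonds).
C1: sp2
C2: sp2
C3: sp2
C4: sp ✓
C5: sp2
C6: sp2
C7: sp2
C8: sp3
C9: sp3
C10: sp3
C11: sp2
C12: sp2
1 carbon is sp.

1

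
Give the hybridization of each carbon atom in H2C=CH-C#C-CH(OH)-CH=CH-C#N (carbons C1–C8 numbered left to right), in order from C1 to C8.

C1: 3 σ bonds, plus one π bond — 3 electron domains, sp2.
C2 carries 3 σ bonds, plus one π bond, giving a steric number of 3, so it is sp2.
C3 is sp: 2 σ bonds, plus two π bonds, 2 electron-density regions.
C4: 2 σ bonds, plus two π bonds; 2 regions of electron density → sp.
C5 has 4 σ bonds: steric number 4 → sp3.
C6 is sp2: 3 σ bonds, plus one π bond, 3 electron-density regions.
C7 — 3 σ bonds, plus one π bond. Steric number 3, so sp2.
C8 — 2 σ bonds, plus two π bonds. Steric number 2, so sp.

C1 sp2, C2 sp2, C3 sp, C4 sp, C5 sp3, C6 sp2, C7 sp2, C8 sp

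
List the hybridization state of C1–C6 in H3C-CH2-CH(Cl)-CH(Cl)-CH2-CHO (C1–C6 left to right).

C1: 4 σ bonds — 4 electron domains, sp3.
C2 is sp3: 4 σ bonds, 4 electron-density regions.
C3: 4 σ bonds — 4 electron domains, sp3.
C4 carries 4 σ bonds, giving a steric number of 4, so it is sp3.
C5 — 4 σ bonds. Steric number 4, so sp3.
C6 is sp2: 3 σ bonds, plus one π bond, 3 electron-density regions.

C1 sp3, C2 sp3, C3 sp3, C4 sp3, C5 sp3, C6 sp2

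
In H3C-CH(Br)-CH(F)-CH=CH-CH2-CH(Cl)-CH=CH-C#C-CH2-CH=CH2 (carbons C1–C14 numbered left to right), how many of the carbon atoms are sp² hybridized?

6

C1: sp3
C2: sp3
C3: sp3
C4: sp2 ✓
C5: sp2 ✓
C6: sp3
C7: sp3
C8: sp2 ✓
C9: sp2 ✓
C10: sp
C11: sp
C12: sp3
C13: sp2 ✓
C14: sp2 ✓
C4, C5, C8, C9, C13, C14 → 6 sp2 carbons.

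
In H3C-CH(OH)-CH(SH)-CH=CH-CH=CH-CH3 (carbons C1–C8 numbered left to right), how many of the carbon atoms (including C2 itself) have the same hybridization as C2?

C2 is sp3 (only σ bonds).
C1: sp3 ✓
C2: sp3 ✓
C3: sp3 ✓
C4: sp2
C5: sp2
C6: sp2
C7: sp2
C8: sp3 ✓
4 carbons are sp3.

4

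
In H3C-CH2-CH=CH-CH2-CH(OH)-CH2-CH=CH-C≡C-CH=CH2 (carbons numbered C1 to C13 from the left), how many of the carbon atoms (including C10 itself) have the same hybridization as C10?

C10 is sp (two π bonds).
C1: sp3
C2: sp3
C3: sp2
C4: sp2
C5: sp3
C6: sp3
C7: sp3
C8: sp2
C9: sp2
C10: sp ✓
C11: sp ✓
C12: sp2
C13: sp2
2 carbons are sp.

2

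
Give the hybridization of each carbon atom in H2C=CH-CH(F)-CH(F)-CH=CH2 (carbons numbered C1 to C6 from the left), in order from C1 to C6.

C1 carries 3 σ bonds, plus one π bond, giving a steric number of 3, so it is sp2.
C2 is sp2: 3 σ bonds, plus one π bond, 3 electron-density regions.
C3: 4 σ bonds; 4 regions of electron density → sp3.
C4 carries 4 σ bonds, giving a steric number of 4, so it is sp3.
C5 (3 σ bonds, plus one π bond) has steric number 3: sp2.
C6: 3 σ bonds, plus one π bond; 3 regions of electron density → sp2.

C1 sp2, C2 sp2, C3 sp3, C4 sp3, C5 sp2, C6 sp2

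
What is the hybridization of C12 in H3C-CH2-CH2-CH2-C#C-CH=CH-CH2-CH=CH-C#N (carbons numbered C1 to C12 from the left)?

C12 carries 2 σ bonds, plus two π bonds, giving a steric number of 2, so it is sp.

sp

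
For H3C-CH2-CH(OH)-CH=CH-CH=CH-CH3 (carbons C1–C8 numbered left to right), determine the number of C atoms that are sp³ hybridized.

4

C1: sp3 ✓
C2: sp3 ✓
C3: sp3 ✓
C4: sp2
C5: sp2
C6: sp2
C7: sp2
C8: sp3 ✓
C1, C2, C3, C8 → 4 sp3 carbons.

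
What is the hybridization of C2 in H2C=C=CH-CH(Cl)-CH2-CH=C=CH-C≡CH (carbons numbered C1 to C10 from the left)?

sp

C2 carries 2 σ bonds, plus two π bonds, giving a steric number of 2, so it is sp.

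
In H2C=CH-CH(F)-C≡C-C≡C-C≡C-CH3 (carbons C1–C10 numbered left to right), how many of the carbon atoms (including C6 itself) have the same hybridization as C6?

C6 is sp (two π bonds).
C1: sp2
C2: sp2
C3: sp3
C4: sp ✓
C5: sp ✓
C6: sp ✓
C7: sp ✓
C8: sp ✓
C9: sp ✓
C10: sp3
6 carbons are sp.

6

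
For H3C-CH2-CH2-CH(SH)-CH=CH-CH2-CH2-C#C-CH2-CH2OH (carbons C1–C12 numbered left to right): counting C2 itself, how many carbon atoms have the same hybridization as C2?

C2 is sp3 (only σ bonds).
C1: sp3 ✓
C2: sp3 ✓
C3: sp3 ✓
C4: sp3 ✓
C5: sp2
C6: sp2
C7: sp3 ✓
C8: sp3 ✓
C9: sp
C10: sp
C11: sp3 ✓
C12: sp3 ✓
8 carbons are sp3.

8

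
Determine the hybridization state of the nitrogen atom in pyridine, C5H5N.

sp²

N has two σ bonds and one lone pair in the ring plane (steric number 3 → sp2); its p orbital contributes one electron to the aromatic π system via the C=N double bond.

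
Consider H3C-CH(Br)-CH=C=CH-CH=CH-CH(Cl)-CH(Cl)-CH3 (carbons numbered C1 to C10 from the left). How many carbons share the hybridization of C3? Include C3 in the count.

4

C3 is sp2 (one π bond).
C1: sp3
C2: sp3
C3: sp2 ✓
C4: sp
C5: sp2 ✓
C6: sp2 ✓
C7: sp2 ✓
C8: sp3
C9: sp3
C10: sp3
4 carbons are sp2.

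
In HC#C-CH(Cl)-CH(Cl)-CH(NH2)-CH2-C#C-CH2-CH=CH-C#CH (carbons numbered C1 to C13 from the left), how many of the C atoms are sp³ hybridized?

C1: sp
C2: sp
C3: sp3 ✓
C4: sp3 ✓
C5: sp3 ✓
C6: sp3 ✓
C7: sp
C8: sp
C9: sp3 ✓
C10: sp2
C11: sp2
C12: sp
C13: sp
C3, C4, C5, C6, C9 → 5 sp3 carbons.

5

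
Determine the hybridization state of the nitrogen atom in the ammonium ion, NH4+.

sp³

Four σ bonds, no lone pair → sp3, tetrahedral.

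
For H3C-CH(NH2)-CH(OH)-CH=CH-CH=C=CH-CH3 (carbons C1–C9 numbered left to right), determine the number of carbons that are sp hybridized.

1

C1: sp3
C2: sp3
C3: sp3
C4: sp2
C5: sp2
C6: sp2
C7: sp ✓
C8: sp2
C9: sp3
C7 → 1 sp carbon.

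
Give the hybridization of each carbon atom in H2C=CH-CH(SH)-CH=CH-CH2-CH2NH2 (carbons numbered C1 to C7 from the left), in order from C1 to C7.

C1 sp2, C2 sp2, C3 sp3, C4 sp2, C5 sp2, C6 sp3, C7 sp3

C1 — 3 σ bonds, plus one π bond. Steric number 3, so sp2.
C2: 3 σ bonds, plus one π bond — 3 electron domains, sp2.
C3: 4 σ bonds; 4 regions of electron density → sp3.
C4: 3 σ bonds, plus one π bond; 3 regions of electron density → sp2.
C5 (3 σ bonds, plus one π bond) has steric number 3: sp2.
C6 is sp3: 4 σ bonds, 4 electron-density regions.
C7 is sp3: 4 σ bonds, 4 electron-density regions.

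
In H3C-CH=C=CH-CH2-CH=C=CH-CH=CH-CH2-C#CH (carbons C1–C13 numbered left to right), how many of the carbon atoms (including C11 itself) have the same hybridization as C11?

3

C11 is sp3 (only σ bonds).
C1: sp3 ✓
C2: sp2
C3: sp
C4: sp2
C5: sp3 ✓
C6: sp2
C7: sp
C8: sp2
C9: sp2
C10: sp2
C11: sp3 ✓
C12: sp
C13: sp
3 carbons are sp3.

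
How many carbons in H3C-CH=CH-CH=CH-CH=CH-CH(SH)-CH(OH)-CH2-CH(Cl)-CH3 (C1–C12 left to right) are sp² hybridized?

6

C1: sp3
C2: sp2 ✓
C3: sp2 ✓
C4: sp2 ✓
C5: sp2 ✓
C6: sp2 ✓
C7: sp2 ✓
C8: sp3
C9: sp3
C10: sp3
C11: sp3
C12: sp3
C2, C3, C4, C5, C6, C7 → 6 sp2 carbons.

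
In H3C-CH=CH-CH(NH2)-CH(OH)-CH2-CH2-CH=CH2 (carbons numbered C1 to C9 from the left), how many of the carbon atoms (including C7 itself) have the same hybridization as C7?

5

C7 is sp3 (only σ bonds).
C1: sp3 ✓
C2: sp2
C3: sp2
C4: sp3 ✓
C5: sp3 ✓
C6: sp3 ✓
C7: sp3 ✓
C8: sp2
C9: sp2
5 carbons are sp3.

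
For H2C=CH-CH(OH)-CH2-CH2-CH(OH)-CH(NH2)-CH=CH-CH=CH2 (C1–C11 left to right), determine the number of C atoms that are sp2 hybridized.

C1: sp2 ✓
C2: sp2 ✓
C3: sp3
C4: sp3
C5: sp3
C6: sp3
C7: sp3
C8: sp2 ✓
C9: sp2 ✓
C10: sp2 ✓
C11: sp2 ✓
C1, C2, C8, C9, C10, C11 → 6 sp2 carbons.

6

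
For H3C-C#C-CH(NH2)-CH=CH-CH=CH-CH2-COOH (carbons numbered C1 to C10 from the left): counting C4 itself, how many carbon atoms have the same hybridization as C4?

C4 is sp3 (only σ bonds).
C1: sp3 ✓
C2: sp
C3: sp
C4: sp3 ✓
C5: sp2
C6: sp2
C7: sp2
C8: sp2
C9: sp3 ✓
C10: sp2
3 carbons are sp3.

3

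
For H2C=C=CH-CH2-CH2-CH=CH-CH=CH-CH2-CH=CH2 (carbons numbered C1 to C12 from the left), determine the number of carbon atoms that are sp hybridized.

C1: sp2
C2: sp ✓
C3: sp2
C4: sp3
C5: sp3
C6: sp2
C7: sp2
C8: sp2
C9: sp2
C10: sp3
C11: sp2
C12: sp2
C2 → 1 sp carbon.

1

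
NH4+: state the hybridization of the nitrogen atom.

Four σ bonds, no lone pair → sp3, tetrahedral.

sp3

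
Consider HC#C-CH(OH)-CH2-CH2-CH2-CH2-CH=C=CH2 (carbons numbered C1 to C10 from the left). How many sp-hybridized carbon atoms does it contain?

C1: sp ✓
C2: sp ✓
C3: sp3
C4: sp3
C5: sp3
C6: sp3
C7: sp3
C8: sp2
C9: sp ✓
C10: sp2
C1, C2, C9 → 3 sp carbons.

3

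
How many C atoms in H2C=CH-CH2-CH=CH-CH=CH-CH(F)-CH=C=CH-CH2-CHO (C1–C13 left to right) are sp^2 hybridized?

9

C1: sp2 ✓
C2: sp2 ✓
C3: sp3
C4: sp2 ✓
C5: sp2 ✓
C6: sp2 ✓
C7: sp2 ✓
C8: sp3
C9: sp2 ✓
C10: sp
C11: sp2 ✓
C12: sp3
C13: sp2 ✓
C1, C2, C4, C5, C6, C7, C9, C11, C13 → 9 sp2 carbons.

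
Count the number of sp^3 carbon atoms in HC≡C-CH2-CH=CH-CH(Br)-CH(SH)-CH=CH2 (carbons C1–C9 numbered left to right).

C1: sp
C2: sp
C3: sp3 ✓
C4: sp2
C5: sp2
C6: sp3 ✓
C7: sp3 ✓
C8: sp2
C9: sp2
C3, C6, C7 → 3 sp3 carbons.

3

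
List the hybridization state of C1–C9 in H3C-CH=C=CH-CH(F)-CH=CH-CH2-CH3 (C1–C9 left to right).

C1 sp3, C2 sp2, C3 sp, C4 sp2, C5 sp3, C6 sp2, C7 sp2, C8 sp3, C9 sp3

C1 (4 σ bonds) has steric number 4: sp3.
C2 — 3 σ bonds, plus one π bond. Steric number 3, so sp2.
C3 is sp: 2 σ bonds, plus two π bonds, 2 electron-density regions.
C4 carries 3 σ bonds, plus one π bond, giving a steric number of 3, so it is sp2.
C5: 4 σ bonds — 4 electron domains, sp3.
C6 carries 3 σ bonds, plus one π bond, giving a steric number of 3, so it is sp2.
C7 carries 3 σ bonds, plus one π bond, giving a steric number of 3, so it is sp2.
C8: 4 σ bonds; 4 regions of electron density → sp3.
C9 (4 σ bonds) has steric number 4: sp3.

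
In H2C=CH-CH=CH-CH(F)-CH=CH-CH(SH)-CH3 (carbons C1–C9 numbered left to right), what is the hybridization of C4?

sp²

C4 (3 σ bonds, plus one π bond) has steric number 3: sp2.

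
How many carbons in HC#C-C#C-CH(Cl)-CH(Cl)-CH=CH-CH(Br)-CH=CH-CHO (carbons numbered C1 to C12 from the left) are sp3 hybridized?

C1: sp
C2: sp
C3: sp
C4: sp
C5: sp3 ✓
C6: sp3 ✓
C7: sp2
C8: sp2
C9: sp3 ✓
C10: sp2
C11: sp2
C12: sp2
C5, C6, C9 → 3 sp3 carbons.

3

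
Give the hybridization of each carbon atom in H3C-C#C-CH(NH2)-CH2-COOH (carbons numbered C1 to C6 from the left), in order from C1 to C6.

C1 has 4 σ bonds: steric number 4 → sp3.
C2 is sp: 2 σ bonds, plus two π bonds, 2 electron-density regions.
C3: 2 σ bonds, plus two π bonds — 2 electron domains, sp.
C4 — 4 σ bonds. Steric number 4, so sp3.
C5 is sp3: 4 σ bonds, 4 electron-density regions.
C6: 3 σ bonds, plus one π bond — 3 electron domains, sp2.

C1 sp3, C2 sp, C3 sp, C4 sp3, C5 sp3, C6 sp2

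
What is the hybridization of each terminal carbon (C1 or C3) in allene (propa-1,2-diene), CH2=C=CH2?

sp2

Each terminal carbon (C1 or C3) — 3 σ bonds, plus one π bond. Steric number 3, so sp2.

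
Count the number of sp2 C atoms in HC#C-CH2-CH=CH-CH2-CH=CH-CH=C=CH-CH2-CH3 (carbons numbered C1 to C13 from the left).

6

C1: sp
C2: sp
C3: sp3
C4: sp2 ✓
C5: sp2 ✓
C6: sp3
C7: sp2 ✓
C8: sp2 ✓
C9: sp2 ✓
C10: sp
C11: sp2 ✓
C12: sp3
C13: sp3
C4, C5, C7, C8, C9, C11 → 6 sp2 carbons.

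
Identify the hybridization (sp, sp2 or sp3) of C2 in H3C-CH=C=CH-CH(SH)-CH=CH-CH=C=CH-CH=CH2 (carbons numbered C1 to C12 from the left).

sp²

C2 (3 σ bonds, plus one π bond) has steric number 3: sp2.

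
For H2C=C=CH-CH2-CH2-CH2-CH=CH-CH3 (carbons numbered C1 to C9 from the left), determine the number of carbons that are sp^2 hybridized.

C1: sp2 ✓
C2: sp
C3: sp2 ✓
C4: sp3
C5: sp3
C6: sp3
C7: sp2 ✓
C8: sp2 ✓
C9: sp3
C1, C3, C7, C8 → 4 sp2 carbons.

4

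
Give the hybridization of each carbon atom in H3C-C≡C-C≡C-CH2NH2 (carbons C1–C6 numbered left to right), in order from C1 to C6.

C1 is sp3: 4 σ bonds, 4 electron-density regions.
C2: 2 σ bonds, plus two π bonds; 2 regions of electron density → sp.
C3 carries 2 σ bonds, plus two π bonds, giving a steric number of 2, so it is sp.
C4 has 2 σ bonds, plus two π bonds: steric number 2 → sp.
C5 — 2 σ bonds, plus two π bonds. Steric number 2, so sp.
C6 is sp3: 4 σ bonds, 4 electron-density regions.

C1 sp3, C2 sp, C3 sp, C4 sp, C5 sp, C6 sp3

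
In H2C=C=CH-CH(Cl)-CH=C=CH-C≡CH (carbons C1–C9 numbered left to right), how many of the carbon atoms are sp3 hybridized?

1

C1: sp2
C2: sp
C3: sp2
C4: sp3 ✓
C5: sp2
C6: sp
C7: sp2
C8: sp
C9: sp
C4 → 1 sp3 carbon.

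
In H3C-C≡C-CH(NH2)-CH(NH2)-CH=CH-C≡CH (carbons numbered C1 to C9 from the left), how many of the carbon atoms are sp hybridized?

4

C1: sp3
C2: sp ✓
C3: sp ✓
C4: sp3
C5: sp3
C6: sp2
C7: sp2
C8: sp ✓
C9: sp ✓
C2, C3, C8, C9 → 4 sp carbons.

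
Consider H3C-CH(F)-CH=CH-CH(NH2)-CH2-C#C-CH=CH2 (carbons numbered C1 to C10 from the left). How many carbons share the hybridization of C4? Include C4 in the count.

C4 is sp2 (one π bond).
C1: sp3
C2: sp3
C3: sp2 ✓
C4: sp2 ✓
C5: sp3
C6: sp3
C7: sp
C8: sp
C9: sp2 ✓
C10: sp2 ✓
4 carbons are sp2.

4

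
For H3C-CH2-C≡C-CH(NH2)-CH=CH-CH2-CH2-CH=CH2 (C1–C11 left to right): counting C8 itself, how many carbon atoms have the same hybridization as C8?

C8 is sp3 (only σ bonds).
C1: sp3 ✓
C2: sp3 ✓
C3: sp
C4: sp
C5: sp3 ✓
C6: sp2
C7: sp2
C8: sp3 ✓
C9: sp3 ✓
C10: sp2
C11: sp2
5 carbons are sp3.

5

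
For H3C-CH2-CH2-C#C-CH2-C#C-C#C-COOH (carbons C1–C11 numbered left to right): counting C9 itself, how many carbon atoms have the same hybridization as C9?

C9 is sp (two π bonds).
C1: sp3
C2: sp3
C3: sp3
C4: sp ✓
C5: sp ✓
C6: sp3
C7: sp ✓
C8: sp ✓
C9: sp ✓
C10: sp ✓
C11: sp2
6 carbons are sp.

6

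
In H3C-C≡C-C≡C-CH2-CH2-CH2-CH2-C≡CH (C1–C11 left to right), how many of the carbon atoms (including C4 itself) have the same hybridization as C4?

6

C4 is sp (two π bonds).
C1: sp3
C2: sp ✓
C3: sp ✓
C4: sp ✓
C5: sp ✓
C6: sp3
C7: sp3
C8: sp3
C9: sp3
C10: sp ✓
C11: sp ✓
6 carbons are sp.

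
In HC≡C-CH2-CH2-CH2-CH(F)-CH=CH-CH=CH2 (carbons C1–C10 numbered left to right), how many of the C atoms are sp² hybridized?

C1: sp
C2: sp
C3: sp3
C4: sp3
C5: sp3
C6: sp3
C7: sp2 ✓
C8: sp2 ✓
C9: sp2 ✓
C10: sp2 ✓
C7, C8, C9, C10 → 4 sp2 carbons.

4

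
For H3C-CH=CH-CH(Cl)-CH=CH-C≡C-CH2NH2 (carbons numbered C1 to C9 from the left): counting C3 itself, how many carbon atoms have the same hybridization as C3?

4

C3 is sp2 (one π bond).
C1: sp3
C2: sp2 ✓
C3: sp2 ✓
C4: sp3
C5: sp2 ✓
C6: sp2 ✓
C7: sp
C8: sp
C9: sp3
4 carbons are sp2.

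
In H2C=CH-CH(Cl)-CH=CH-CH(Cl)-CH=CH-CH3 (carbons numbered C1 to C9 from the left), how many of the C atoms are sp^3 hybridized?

C1: sp2
C2: sp2
C3: sp3 ✓
C4: sp2
C5: sp2
C6: sp3 ✓
C7: sp2
C8: sp2
C9: sp3 ✓
C3, C6, C9 → 3 sp3 carbons.

3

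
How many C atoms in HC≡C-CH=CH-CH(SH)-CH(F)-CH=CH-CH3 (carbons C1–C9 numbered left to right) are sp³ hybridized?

3

C1: sp
C2: sp
C3: sp2
C4: sp2
C5: sp3 ✓
C6: sp3 ✓
C7: sp2
C8: sp2
C9: sp3 ✓
C5, C6, C9 → 3 sp3 carbons.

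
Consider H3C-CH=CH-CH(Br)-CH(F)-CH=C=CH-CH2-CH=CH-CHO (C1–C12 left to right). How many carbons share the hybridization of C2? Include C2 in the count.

C2 is sp2 (one π bond).
C1: sp3
C2: sp2 ✓
C3: sp2 ✓
C4: sp3
C5: sp3
C6: sp2 ✓
C7: sp
C8: sp2 ✓
C9: sp3
C10: sp2 ✓
C11: sp2 ✓
C12: sp2 ✓
7 carbons are sp2.

7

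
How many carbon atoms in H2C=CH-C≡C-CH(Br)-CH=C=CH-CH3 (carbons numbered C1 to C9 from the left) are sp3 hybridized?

2

C1: sp2
C2: sp2
C3: sp
C4: sp
C5: sp3 ✓
C6: sp2
C7: sp
C8: sp2
C9: sp3 ✓
C5, C9 → 2 sp3 carbons.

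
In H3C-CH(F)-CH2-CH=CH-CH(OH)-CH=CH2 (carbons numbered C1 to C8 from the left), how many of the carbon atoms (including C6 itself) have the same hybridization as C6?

C6 is sp3 (only σ bonds).
C1: sp3 ✓
C2: sp3 ✓
C3: sp3 ✓
C4: sp2
C5: sp2
C6: sp3 ✓
C7: sp2
C8: sp2
4 carbons are sp3.

4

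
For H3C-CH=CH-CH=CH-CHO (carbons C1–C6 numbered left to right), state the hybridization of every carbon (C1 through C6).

C1 has 4 σ bonds: steric number 4 → sp3.
C2 (3 σ bonds, plus one π bond) has steric number 3: sp2.
C3: 3 σ bonds, plus one π bond; 3 regions of electron density → sp2.
C4: 3 σ bonds, plus one π bond — 3 electron domains, sp2.
C5 has 3 σ bonds, plus one π bond: steric number 3 → sp2.
C6: 3 σ bonds, plus one π bond; 3 regions of electron density → sp2.

C1 sp3, C2 sp2, C3 sp2, C4 sp2, C5 sp2, C6 sp2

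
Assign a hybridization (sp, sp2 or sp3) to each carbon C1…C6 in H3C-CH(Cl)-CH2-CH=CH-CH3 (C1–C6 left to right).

C1: 4 σ bonds; 4 regions of electron density → sp3.
C2 is sp3: 4 σ bonds, 4 electron-density regions.
C3 (4 σ bonds) has steric number 4: sp3.
C4: 3 σ bonds, plus one π bond; 3 regions of electron density → sp2.
C5: 3 σ bonds, plus one π bond — 3 electron domains, sp2.
C6: 4 σ bonds; 4 regions of electron density → sp3.

C1 sp3, C2 sp3, C3 sp3, C4 sp2, C5 sp2, C6 sp3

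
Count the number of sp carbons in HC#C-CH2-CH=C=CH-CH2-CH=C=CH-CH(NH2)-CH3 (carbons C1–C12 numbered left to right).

C1: sp ✓
C2: sp ✓
C3: sp3
C4: sp2
C5: sp ✓
C6: sp2
C7: sp3
C8: sp2
C9: sp ✓
C10: sp2
C11: sp3
C12: sp3
C1, C2, C5, C9 → 4 sp carbons.

4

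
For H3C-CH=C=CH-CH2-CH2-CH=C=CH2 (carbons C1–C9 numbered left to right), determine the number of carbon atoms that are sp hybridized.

C1: sp3
C2: sp2
C3: sp ✓
C4: sp2
C5: sp3
C6: sp3
C7: sp2
C8: sp ✓
C9: sp2
C3, C8 → 2 sp carbons.

2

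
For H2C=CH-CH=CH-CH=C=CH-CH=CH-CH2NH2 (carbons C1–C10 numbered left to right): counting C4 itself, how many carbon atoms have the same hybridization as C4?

C4 is sp2 (one π bond).
C1: sp2 ✓
C2: sp2 ✓
C3: sp2 ✓
C4: sp2 ✓
C5: sp2 ✓
C6: sp
C7: sp2 ✓
C8: sp2 ✓
C9: sp2 ✓
C10: sp3
8 carbons are sp2.

8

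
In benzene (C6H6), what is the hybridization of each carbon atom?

sp^2

Every ring carbon has three σ bonds and contributes one p electron to the aromatic π system.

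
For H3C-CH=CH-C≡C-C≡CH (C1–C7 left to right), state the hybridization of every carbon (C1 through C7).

C1: 4 σ bonds — 4 electron domains, sp3.
C2: 3 σ bonds, plus one π bond — 3 electron domains, sp2.
C3: 3 σ bonds, plus one π bond — 3 electron domains, sp2.
C4: 2 σ bonds, plus two π bonds; 2 regions of electron density → sp.
C5 carries 2 σ bonds, plus two π bonds, giving a steric number of 2, so it is sp.
C6 — 2 σ bonds, plus two π bonds. Steric number 2, so sp.
C7: 2 σ bonds, plus two π bonds; 2 regions of electron density → sp.

C1 sp3, C2 sp2, C3 sp2, C4 sp, C5 sp, C6 sp, C7 sp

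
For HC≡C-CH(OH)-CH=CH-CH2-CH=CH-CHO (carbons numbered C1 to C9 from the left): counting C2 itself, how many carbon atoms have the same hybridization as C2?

2

C2 is sp (two π bonds).
C1: sp ✓
C2: sp ✓
C3: sp3
C4: sp2
C5: sp2
C6: sp3
C7: sp2
C8: sp2
C9: sp2
2 carbons are sp.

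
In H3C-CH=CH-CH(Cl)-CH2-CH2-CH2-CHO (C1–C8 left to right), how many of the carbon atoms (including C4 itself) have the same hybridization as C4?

C4 is sp3 (only σ bonds).
C1: sp3 ✓
C2: sp2
C3: sp2
C4: sp3 ✓
C5: sp3 ✓
C6: sp3 ✓
C7: sp3 ✓
C8: sp2
5 carbons are sp3.

5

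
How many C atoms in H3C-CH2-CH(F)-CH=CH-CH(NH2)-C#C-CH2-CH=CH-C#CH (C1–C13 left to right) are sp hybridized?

4

C1: sp3
C2: sp3
C3: sp3
C4: sp2
C5: sp2
C6: sp3
C7: sp ✓
C8: sp ✓
C9: sp3
C10: sp2
C11: sp2
C12: sp ✓
C13: sp ✓
C7, C8, C12, C13 → 4 sp carbons.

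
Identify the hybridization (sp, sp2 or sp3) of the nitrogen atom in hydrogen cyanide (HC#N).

sp

The nitrogen atom — 1 σ bond and 1 lone pair, plus two π bonds. Steric number 2, so sp.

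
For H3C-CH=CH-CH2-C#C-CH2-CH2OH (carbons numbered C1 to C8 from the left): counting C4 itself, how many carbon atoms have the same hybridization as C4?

4

C4 is sp3 (only σ bonds).
C1: sp3 ✓
C2: sp2
C3: sp2
C4: sp3 ✓
C5: sp
C6: sp
C7: sp3 ✓
C8: sp3 ✓
4 carbons are sp3.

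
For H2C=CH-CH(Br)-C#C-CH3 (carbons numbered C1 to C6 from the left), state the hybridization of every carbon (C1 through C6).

C1 (3 σ bonds, plus one π bond) has steric number 3: sp2.
C2 is sp2: 3 σ bonds, plus one π bond, 3 electron-density regions.
C3: 4 σ bonds — 4 electron domains, sp3.
C4 is sp: 2 σ bonds, plus two π bonds, 2 electron-density regions.
C5 (2 σ bonds, plus two π bonds) has steric number 2: sp.
C6 carries 4 σ bonds, giving a steric number of 4, so it is sp3.

C1 sp2, C2 sp2, C3 sp3, C4 sp, C5 sp, C6 sp3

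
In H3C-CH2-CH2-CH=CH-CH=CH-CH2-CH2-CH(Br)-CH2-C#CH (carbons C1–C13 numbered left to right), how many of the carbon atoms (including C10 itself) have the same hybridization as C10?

7

C10 is sp3 (only σ bonds).
C1: sp3 ✓
C2: sp3 ✓
C3: sp3 ✓
C4: sp2
C5: sp2
C6: sp2
C7: sp2
C8: sp3 ✓
C9: sp3 ✓
C10: sp3 ✓
C11: sp3 ✓
C12: sp
C13: sp
7 carbons are sp3.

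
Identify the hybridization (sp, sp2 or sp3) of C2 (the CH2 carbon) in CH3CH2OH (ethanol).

C2 (the CH2 carbon): 4 σ bonds — 4 electron domains, sp3.

sp³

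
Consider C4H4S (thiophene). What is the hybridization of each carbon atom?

sp2

Each carbon atom carries 3 σ bonds, plus one π bond, giving a steric number of 3, so it is sp2.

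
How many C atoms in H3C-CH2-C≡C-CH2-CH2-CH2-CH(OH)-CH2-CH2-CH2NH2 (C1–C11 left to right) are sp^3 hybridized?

C1: sp3 ✓
C2: sp3 ✓
C3: sp
C4: sp
C5: sp3 ✓
C6: sp3 ✓
C7: sp3 ✓
C8: sp3 ✓
C9: sp3 ✓
C10: sp3 ✓
C11: sp3 ✓
C1, C2, C5, C6, C7, C8, C9, C10, C11 → 9 sp3 carbons.

9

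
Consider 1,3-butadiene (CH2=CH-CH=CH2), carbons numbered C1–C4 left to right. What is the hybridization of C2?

C2 is sp2: 3 σ bonds, plus one π bond, 3 electron-density regions.

sp²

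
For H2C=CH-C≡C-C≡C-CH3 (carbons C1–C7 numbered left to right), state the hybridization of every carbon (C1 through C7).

C1 — 3 σ bonds, plus one π bond. Steric number 3, so sp2.
C2 is sp2: 3 σ bonds, plus one π bond, 3 electron-density regions.
C3: 2 σ bonds, plus two π bonds; 2 regions of electron density → sp.
C4 (2 σ bonds, plus two π bonds) has steric number 2: sp.
C5: 2 σ bonds, plus two π bonds — 2 electron domains, sp.
C6: 2 σ bonds, plus two π bonds — 2 electron domains, sp.
C7 — 4 σ bonds. Steric number 4, so sp3.

C1 sp2, C2 sp2, C3 sp, C4 sp, C5 sp, C6 sp, C7 sp3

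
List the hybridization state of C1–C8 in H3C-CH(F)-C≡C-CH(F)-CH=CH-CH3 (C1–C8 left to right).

C1 (4 σ bonds) has steric number 4: sp3.
C2 is sp3: 4 σ bonds, 4 electron-density regions.
C3 (2 σ bonds, plus two π bonds) has steric number 2: sp.
C4 — 2 σ bonds, plus two π bonds. Steric number 2, so sp.
C5: 4 σ bonds — 4 electron domains, sp3.
C6 — 3 σ bonds, plus one π bond. Steric number 3, so sp2.
C7 carries 3 σ bonds, plus one π bond, giving a steric number of 3, so it is sp2.
C8: 4 σ bonds — 4 electron domains, sp3.

C1 sp3, C2 sp3, C3 sp, C4 sp, C5 sp3, C6 sp2, C7 sp2, C8 sp3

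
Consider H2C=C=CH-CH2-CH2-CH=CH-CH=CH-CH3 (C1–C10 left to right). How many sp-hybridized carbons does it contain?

C1: sp2
C2: sp ✓
C3: sp2
C4: sp3
C5: sp3
C6: sp2
C7: sp2
C8: sp2
C9: sp2
C10: sp3
C2 → 1 sp carbon.

1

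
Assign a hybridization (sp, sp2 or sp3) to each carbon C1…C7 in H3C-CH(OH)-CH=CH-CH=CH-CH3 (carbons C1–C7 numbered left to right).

C1 sp3, C2 sp3, C3 sp2, C4 sp2, C5 sp2, C6 sp2, C7 sp3

C1: 4 σ bonds — 4 electron domains, sp3.
C2: 4 σ bonds; 4 regions of electron density → sp3.
C3 (3 σ bonds, plus one π bond) has steric number 3: sp2.
C4 is sp2: 3 σ bonds, plus one π bond, 3 electron-density regions.
C5: 3 σ bonds, plus one π bond — 3 electron domains, sp2.
C6: 3 σ bonds, plus one π bond; 3 regions of electron density → sp2.
C7: 4 σ bonds — 4 electron domains, sp3.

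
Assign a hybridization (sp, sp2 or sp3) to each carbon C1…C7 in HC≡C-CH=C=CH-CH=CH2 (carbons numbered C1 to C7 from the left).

C1: 2 σ bonds, plus two π bonds; 2 regions of electron density → sp.
C2 carries 2 σ bonds, plus two π bonds, giving a steric number of 2, so it is sp.
C3 (3 σ bonds, plus one π bond) has steric number 3: sp2.
C4: 2 σ bonds, plus two π bonds; 2 regions of electron density → sp.
C5 (3 σ bonds, plus one π bond) has steric number 3: sp2.
C6 (3 σ bonds, plus one π bond) has steric number 3: sp2.
C7: 3 σ bonds, plus one π bond; 3 regions of electron density → sp2.

C1 sp, C2 sp, C3 sp2, C4 sp, C5 sp2, C6 sp2, C7 sp2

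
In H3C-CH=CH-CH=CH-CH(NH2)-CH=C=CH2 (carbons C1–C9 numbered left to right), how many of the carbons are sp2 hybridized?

6

C1: sp3
C2: sp2 ✓
C3: sp2 ✓
C4: sp2 ✓
C5: sp2 ✓
C6: sp3
C7: sp2 ✓
C8: sp
C9: sp2 ✓
C2, C3, C4, C5, C7, C9 → 6 sp2 carbons.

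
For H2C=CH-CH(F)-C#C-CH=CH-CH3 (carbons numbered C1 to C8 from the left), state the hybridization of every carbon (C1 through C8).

C1 is sp2: 3 σ bonds, plus one π bond, 3 electron-density regions.
C2 (3 σ bonds, plus one π bond) has steric number 3: sp2.
C3 is sp3: 4 σ bonds, 4 electron-density regions.
C4: 2 σ bonds, plus two π bonds — 2 electron domains, sp.
C5 — 2 σ bonds, plus two π bonds. Steric number 2, so sp.
C6 is sp2: 3 σ bonds, plus one π bond, 3 electron-density regions.
C7: 3 σ bonds, plus one π bond; 3 regions of electron density → sp2.
C8 — 4 σ bonds. Steric number 4, so sp3.

C1 sp2, C2 sp2, C3 sp3, C4 sp, C5 sp, C6 sp2, C7 sp2, C8 sp3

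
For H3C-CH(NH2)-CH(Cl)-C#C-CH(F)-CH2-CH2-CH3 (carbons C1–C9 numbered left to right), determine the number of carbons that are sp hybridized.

C1: sp3
C2: sp3
C3: sp3
C4: sp ✓
C5: sp ✓
C6: sp3
C7: sp3
C8: sp3
C9: sp3
C4, C5 → 2 sp carbons.

2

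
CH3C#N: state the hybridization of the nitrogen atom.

N has one σ bond and one lone pair: steric number 2 → sp.

sp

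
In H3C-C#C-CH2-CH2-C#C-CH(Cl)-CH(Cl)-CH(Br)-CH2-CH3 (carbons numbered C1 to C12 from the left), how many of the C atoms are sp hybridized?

4

C1: sp3
C2: sp ✓
C3: sp ✓
C4: sp3
C5: sp3
C6: sp ✓
C7: sp ✓
C8: sp3
C9: sp3
C10: sp3
C11: sp3
C12: sp3
C2, C3, C6, C7 → 4 sp carbons.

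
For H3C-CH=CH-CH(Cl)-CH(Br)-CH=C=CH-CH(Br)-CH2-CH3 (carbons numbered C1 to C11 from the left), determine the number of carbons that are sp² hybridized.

4

C1: sp3
C2: sp2 ✓
C3: sp2 ✓
C4: sp3
C5: sp3
C6: sp2 ✓
C7: sp
C8: sp2 ✓
C9: sp3
C10: sp3
C11: sp3
C2, C3, C6, C8 → 4 sp2 carbons.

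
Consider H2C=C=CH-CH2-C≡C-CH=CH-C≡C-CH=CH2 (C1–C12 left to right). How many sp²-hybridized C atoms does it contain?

6

C1: sp2 ✓
C2: sp
C3: sp2 ✓
C4: sp3
C5: sp
C6: sp
C7: sp2 ✓
C8: sp2 ✓
C9: sp
C10: sp
C11: sp2 ✓
C12: sp2 ✓
C1, C3, C7, C8, C11, C12 → 6 sp2 carbons.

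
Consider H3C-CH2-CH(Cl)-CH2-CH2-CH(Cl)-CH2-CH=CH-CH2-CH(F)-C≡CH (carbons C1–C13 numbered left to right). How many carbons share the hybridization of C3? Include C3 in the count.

C3 is sp3 (only σ bonds).
C1: sp3 ✓
C2: sp3 ✓
C3: sp3 ✓
C4: sp3 ✓
C5: sp3 ✓
C6: sp3 ✓
C7: sp3 ✓
C8: sp2
C9: sp2
C10: sp3 ✓
C11: sp3 ✓
C12: sp
C13: sp
9 carbons are sp3.

9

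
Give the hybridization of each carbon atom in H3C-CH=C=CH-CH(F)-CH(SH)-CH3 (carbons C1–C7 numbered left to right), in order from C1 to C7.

C1 sp3, C2 sp2, C3 sp, C4 sp2, C5 sp3, C6 sp3, C7 sp3

C1 is sp3: 4 σ bonds, 4 electron-density regions.
C2 has 3 σ bonds, plus one π bond: steric number 3 → sp2.
C3 carries 2 σ bonds, plus two π bonds, giving a steric number of 2, so it is sp.
C4: 3 σ bonds, plus one π bond; 3 regions of electron density → sp2.
C5: 4 σ bonds; 4 regions of electron density → sp3.
C6: 4 σ bonds; 4 regions of electron density → sp3.
C7 — 4 σ bonds. Steric number 4, so sp3.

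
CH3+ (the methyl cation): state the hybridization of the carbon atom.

Three σ bonds to H, empty p orbital → sp2, trigonal planar.

sp^2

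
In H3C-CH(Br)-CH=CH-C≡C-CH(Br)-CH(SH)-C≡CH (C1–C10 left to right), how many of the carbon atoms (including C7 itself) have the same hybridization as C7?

4

C7 is sp3 (only σ bonds).
C1: sp3 ✓
C2: sp3 ✓
C3: sp2
C4: sp2
C5: sp
C6: sp
C7: sp3 ✓
C8: sp3 ✓
C9: sp
C10: sp
4 carbons are sp3.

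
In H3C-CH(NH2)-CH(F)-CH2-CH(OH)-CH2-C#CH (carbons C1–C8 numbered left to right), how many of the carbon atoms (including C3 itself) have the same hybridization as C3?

C3 is sp3 (only σ bonds).
C1: sp3 ✓
C2: sp3 ✓
C3: sp3 ✓
C4: sp3 ✓
C5: sp3 ✓
C6: sp3 ✓
C7: sp
C8: sp
6 carbons are sp3.

6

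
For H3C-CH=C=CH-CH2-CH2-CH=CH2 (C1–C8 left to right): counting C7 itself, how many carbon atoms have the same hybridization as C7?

4

C7 is sp2 (one π bond).
C1: sp3
C2: sp2 ✓
C3: sp
C4: sp2 ✓
C5: sp3
C6: sp3
C7: sp2 ✓
C8: sp2 ✓
4 carbons are sp2.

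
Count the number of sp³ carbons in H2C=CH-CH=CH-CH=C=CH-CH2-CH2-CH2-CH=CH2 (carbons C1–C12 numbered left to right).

C1: sp2
C2: sp2
C3: sp2
C4: sp2
C5: sp2
C6: sp
C7: sp2
C8: sp3 ✓
C9: sp3 ✓
C10: sp3 ✓
C11: sp2
C12: sp2
C8, C9, C10 → 3 sp3 carbons.

3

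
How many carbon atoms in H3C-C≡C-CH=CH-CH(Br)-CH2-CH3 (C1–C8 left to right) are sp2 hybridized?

2

C1: sp3
C2: sp
C3: sp
C4: sp2 ✓
C5: sp2 ✓
C6: sp3
C7: sp3
C8: sp3
C4, C5 → 2 sp2 carbons.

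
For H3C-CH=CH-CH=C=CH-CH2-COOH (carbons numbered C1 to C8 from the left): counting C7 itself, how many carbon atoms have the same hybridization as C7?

2

C7 is sp3 (only σ bonds).
C1: sp3 ✓
C2: sp2
C3: sp2
C4: sp2
C5: sp
C6: sp2
C7: sp3 ✓
C8: sp2
2 carbons are sp3.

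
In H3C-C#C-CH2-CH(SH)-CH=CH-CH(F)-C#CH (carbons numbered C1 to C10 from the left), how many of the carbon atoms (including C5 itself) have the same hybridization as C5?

C5 is sp3 (only σ bonds).
C1: sp3 ✓
C2: sp
C3: sp
C4: sp3 ✓
C5: sp3 ✓
C6: sp2
C7: sp2
C8: sp3 ✓
C9: sp
C10: sp
4 carbons are sp3.

4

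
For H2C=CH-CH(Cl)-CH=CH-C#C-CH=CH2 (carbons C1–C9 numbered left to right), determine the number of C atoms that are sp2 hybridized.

C1: sp2 ✓
C2: sp2 ✓
C3: sp3
C4: sp2 ✓
C5: sp2 ✓
C6: sp
C7: sp
C8: sp2 ✓
C9: sp2 ✓
C1, C2, C4, C5, C8, C9 → 6 sp2 carbons.

6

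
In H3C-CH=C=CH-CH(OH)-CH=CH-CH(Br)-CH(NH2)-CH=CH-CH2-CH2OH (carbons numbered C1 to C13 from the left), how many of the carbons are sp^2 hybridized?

C1: sp3
C2: sp2 ✓
C3: sp
C4: sp2 ✓
C5: sp3
C6: sp2 ✓
C7: sp2 ✓
C8: sp3
C9: sp3
C10: sp2 ✓
C11: sp2 ✓
C12: sp3
C13: sp3
C2, C4, C6, C7, C10, C11 → 6 sp2 carbons.

6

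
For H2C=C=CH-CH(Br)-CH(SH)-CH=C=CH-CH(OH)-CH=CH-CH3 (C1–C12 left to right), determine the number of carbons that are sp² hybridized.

6

C1: sp2 ✓
C2: sp
C3: sp2 ✓
C4: sp3
C5: sp3
C6: sp2 ✓
C7: sp
C8: sp2 ✓
C9: sp3
C10: sp2 ✓
C11: sp2 ✓
C12: sp3
C1, C3, C6, C8, C10, C11 → 6 sp2 carbons.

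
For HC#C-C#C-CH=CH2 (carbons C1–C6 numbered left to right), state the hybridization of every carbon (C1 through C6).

C1 — 2 σ bonds, plus two π bonds. Steric number 2, so sp.
C2 is sp: 2 σ bonds, plus two π bonds, 2 electron-density regions.
C3: 2 σ bonds, plus two π bonds — 2 electron domains, sp.
C4: 2 σ bonds, plus two π bonds; 2 regions of electron density → sp.
C5 carries 3 σ bonds, plus one π bond, giving a steric number of 3, so it is sp2.
C6: 3 σ bonds, plus one π bond — 3 electron domains, sp2.

C1 sp, C2 sp, C3 sp, C4 sp, C5 sp2, C6 sp2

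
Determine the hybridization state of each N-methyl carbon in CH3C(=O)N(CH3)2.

sp3

Each N-methyl carbon (4 σ bonds) has steric number 4: sp3.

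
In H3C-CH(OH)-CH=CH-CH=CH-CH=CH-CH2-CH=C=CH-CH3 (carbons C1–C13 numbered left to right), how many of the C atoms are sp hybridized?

C1: sp3
C2: sp3
C3: sp2
C4: sp2
C5: sp2
C6: sp2
C7: sp2
C8: sp2
C9: sp3
C10: sp2
C11: sp ✓
C12: sp2
C13: sp3
C11 → 1 sp carbon.

1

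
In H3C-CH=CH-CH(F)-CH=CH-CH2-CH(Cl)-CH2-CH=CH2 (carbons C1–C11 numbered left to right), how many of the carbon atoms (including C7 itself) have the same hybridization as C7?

5

C7 is sp3 (only σ bonds).
C1: sp3 ✓
C2: sp2
C3: sp2
C4: sp3 ✓
C5: sp2
C6: sp2
C7: sp3 ✓
C8: sp3 ✓
C9: sp3 ✓
C10: sp2
C11: sp2
5 carbons are sp3.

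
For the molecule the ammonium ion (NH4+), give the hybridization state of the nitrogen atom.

Four σ bonds, no lone pair → sp3, tetrahedral.

sp3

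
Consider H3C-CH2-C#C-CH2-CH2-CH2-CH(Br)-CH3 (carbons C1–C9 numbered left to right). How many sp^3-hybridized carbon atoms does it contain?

C1: sp3 ✓
C2: sp3 ✓
C3: sp
C4: sp
C5: sp3 ✓
C6: sp3 ✓
C7: sp3 ✓
C8: sp3 ✓
C9: sp3 ✓
C1, C2, C5, C6, C7, C8, C9 → 7 sp3 carbons.

7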